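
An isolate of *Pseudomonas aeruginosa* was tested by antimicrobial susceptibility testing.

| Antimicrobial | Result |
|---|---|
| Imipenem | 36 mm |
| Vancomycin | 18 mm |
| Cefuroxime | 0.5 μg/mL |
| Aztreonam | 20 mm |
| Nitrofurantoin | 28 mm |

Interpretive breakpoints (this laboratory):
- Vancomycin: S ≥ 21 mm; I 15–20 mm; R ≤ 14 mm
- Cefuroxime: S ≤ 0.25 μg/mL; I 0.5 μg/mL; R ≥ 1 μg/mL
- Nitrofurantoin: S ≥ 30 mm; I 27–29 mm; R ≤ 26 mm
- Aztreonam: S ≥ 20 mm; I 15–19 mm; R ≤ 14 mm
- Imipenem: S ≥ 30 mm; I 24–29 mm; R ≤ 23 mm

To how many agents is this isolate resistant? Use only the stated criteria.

Imipenem (36 mm) ≥ 30 mm ⇒ S
Vancomycin (18 mm) in 15–20 mm ⇒ intermediate
Cefuroxime: 0.5 μg/mL is = 0.5 μg/mL → intermediate
Aztreonam 20 mm: ≥ 20 mm → S
Nitrofurantoin (28 mm) in 27–29 mm ⇒ intermediate
Resistant: 0

0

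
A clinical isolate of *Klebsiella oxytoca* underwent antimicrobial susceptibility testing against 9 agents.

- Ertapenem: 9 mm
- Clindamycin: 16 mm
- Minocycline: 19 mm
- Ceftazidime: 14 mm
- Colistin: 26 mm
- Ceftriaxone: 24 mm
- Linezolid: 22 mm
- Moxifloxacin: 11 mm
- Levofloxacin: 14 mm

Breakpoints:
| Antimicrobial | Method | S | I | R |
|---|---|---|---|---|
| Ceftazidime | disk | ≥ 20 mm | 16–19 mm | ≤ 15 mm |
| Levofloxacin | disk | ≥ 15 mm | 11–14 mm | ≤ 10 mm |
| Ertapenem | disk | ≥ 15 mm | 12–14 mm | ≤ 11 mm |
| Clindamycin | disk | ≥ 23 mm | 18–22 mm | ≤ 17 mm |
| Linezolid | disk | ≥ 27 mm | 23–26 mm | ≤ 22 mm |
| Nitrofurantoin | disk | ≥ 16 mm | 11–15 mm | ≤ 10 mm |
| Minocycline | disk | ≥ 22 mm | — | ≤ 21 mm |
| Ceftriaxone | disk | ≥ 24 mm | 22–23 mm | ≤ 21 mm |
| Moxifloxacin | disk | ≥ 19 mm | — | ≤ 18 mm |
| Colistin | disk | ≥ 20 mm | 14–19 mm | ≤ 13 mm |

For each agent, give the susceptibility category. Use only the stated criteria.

R, R, R, R, S, S, R, R, I

Ertapenem (9 mm) ≤ 11 mm → Resistant
Clindamycin (16 mm) ≤ 17 mm — Resistant
Minocycline: 19 mm is ≤ 21 mm ⇒ resistant
Ceftazidime 14 mm: ≤ 15 mm ⇒ Resistant
Colistin (26 mm) ≥ 20 mm → S
Ceftriaxone: 24 mm is ≥ 24 mm → Susceptible
Linezolid (22 mm) ≤ 22 mm — R
Moxifloxacin 11 mm: ≤ 18 mm — Resistant
Levofloxacin: 14 mm is in 11–14 mm ⇒ Intermediate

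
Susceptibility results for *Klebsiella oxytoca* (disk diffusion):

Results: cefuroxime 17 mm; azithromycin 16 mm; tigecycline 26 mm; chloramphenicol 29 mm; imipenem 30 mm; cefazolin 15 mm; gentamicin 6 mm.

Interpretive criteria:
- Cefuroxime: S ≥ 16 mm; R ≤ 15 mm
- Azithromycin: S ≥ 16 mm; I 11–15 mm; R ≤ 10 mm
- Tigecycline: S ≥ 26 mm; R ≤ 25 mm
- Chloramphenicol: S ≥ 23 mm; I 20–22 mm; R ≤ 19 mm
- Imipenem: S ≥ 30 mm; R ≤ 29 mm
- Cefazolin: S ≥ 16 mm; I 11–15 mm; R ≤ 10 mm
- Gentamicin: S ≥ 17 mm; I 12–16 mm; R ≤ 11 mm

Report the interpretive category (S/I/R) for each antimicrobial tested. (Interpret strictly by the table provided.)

Cefuroxime: 17 mm is ≥ 16 mm → susceptible
Azithromycin (16 mm) ≥ 16 mm ⇒ susceptible
Tigecycline: 26 mm is ≥ 26 mm — S
Chloramphenicol (29 mm) ≥ 23 mm → Susceptible
Imipenem 30 mm: ≥ 30 mm ⇒ susceptible
Cefazolin 15 mm: in 11–15 mm ⇒ intermediate
Gentamicin: 6 mm is ≤ 11 mm — Resistant

S, S, S, S, S, I, R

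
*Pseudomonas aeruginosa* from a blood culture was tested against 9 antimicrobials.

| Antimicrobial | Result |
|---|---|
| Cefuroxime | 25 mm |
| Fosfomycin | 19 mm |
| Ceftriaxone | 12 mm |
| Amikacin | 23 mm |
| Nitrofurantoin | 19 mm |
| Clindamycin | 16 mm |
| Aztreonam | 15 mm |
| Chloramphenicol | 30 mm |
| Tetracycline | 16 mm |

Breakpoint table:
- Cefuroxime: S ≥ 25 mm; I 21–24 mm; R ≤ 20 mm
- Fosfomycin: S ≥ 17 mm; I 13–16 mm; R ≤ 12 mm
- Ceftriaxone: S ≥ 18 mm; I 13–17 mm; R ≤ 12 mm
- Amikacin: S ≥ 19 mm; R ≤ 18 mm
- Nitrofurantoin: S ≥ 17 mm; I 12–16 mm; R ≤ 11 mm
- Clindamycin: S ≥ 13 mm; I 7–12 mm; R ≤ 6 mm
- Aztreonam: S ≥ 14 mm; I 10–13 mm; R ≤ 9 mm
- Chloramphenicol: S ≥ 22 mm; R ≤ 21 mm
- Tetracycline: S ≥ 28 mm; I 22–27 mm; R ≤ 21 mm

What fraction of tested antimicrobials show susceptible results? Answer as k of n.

7 of 9

Cefuroxime 25 mm: ≥ 25 mm → S
Fosfomycin (19 mm) ≥ 17 mm ⇒ susceptible
Ceftriaxone 12 mm: ≤ 12 mm — resistant
Amikacin (23 mm) ≥ 19 mm — susceptible
Nitrofurantoin (19 mm) ≥ 17 mm ⇒ susceptible
Clindamycin 16 mm: ≥ 13 mm — Susceptible
Aztreonam: 15 mm is ≥ 14 mm ⇒ S
Chloramphenicol 30 mm: ≥ 22 mm — S
Tetracycline 16 mm: ≤ 21 mm — R
Susceptible: 7/9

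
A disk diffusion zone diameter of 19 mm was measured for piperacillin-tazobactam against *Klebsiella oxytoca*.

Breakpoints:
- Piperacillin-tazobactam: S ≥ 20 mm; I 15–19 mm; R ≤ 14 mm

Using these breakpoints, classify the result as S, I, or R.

Piperacillin-tazobactam (19 mm) in 15–19 mm ⇒ I

I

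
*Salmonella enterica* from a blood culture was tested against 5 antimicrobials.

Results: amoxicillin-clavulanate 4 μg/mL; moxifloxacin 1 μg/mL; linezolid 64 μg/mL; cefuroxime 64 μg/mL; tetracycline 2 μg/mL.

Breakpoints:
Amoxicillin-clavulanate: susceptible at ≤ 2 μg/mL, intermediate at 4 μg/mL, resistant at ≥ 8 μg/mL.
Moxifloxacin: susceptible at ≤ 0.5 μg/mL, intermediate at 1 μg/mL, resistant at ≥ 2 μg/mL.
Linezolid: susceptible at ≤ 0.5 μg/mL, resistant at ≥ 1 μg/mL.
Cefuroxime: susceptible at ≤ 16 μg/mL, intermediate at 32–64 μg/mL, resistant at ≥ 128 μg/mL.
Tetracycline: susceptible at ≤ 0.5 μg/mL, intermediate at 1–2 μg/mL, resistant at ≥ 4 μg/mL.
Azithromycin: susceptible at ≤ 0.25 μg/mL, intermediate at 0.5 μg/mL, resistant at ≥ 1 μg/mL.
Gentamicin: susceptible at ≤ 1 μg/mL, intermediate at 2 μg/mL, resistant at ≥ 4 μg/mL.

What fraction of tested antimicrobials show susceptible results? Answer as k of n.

0 of 5

Amoxicillin-clavulanate (4 μg/mL) = 4 μg/mL → I
Moxifloxacin: 1 μg/mL is = 1 μg/mL ⇒ Intermediate
Linezolid: 64 μg/mL is ≥ 1 μg/mL → resistant
Cefuroxime: 64 μg/mL is in 32–64 μg/mL → I
Tetracycline 2 μg/mL: in 1–2 μg/mL ⇒ intermediate
Susceptible: 0/5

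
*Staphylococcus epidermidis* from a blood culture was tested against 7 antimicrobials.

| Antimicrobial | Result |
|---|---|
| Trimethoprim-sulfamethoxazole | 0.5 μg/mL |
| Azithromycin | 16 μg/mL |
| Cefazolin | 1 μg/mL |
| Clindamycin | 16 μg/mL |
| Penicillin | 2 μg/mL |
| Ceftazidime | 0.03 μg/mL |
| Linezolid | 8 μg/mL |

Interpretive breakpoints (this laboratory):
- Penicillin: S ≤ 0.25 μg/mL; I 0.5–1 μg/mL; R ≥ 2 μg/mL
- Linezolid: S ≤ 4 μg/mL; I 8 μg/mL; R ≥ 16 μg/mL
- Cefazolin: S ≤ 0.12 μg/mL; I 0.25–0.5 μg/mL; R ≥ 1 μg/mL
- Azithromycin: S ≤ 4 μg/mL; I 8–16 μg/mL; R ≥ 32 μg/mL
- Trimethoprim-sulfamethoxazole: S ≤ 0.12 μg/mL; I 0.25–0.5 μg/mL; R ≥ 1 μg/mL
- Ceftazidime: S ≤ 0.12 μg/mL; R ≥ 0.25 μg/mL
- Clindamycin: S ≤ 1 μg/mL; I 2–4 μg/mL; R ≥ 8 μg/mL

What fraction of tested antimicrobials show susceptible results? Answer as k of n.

Trimethoprim-sulfamethoxazole: 0.5 μg/mL is in 0.25–0.5 μg/mL ⇒ Intermediate
Azithromycin: 16 μg/mL is in 8–16 μg/mL → I
Cefazolin: 1 μg/mL is ≥ 1 μg/mL — Resistant
Clindamycin 16 μg/mL: ≥ 8 μg/mL — resistant
Penicillin: 2 μg/mL is ≥ 2 μg/mL — Resistant
Ceftazidime 0.03 μg/mL: ≤ 0.12 μg/mL ⇒ Susceptible
Linezolid (8 μg/mL) = 8 μg/mL → I
Susceptible: 1/7

1 of 7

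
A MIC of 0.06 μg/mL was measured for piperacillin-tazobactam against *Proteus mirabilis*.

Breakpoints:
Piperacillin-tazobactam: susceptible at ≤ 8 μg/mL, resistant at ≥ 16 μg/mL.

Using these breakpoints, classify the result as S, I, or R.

S

Piperacillin-tazobactam (0.06 μg/mL) ≤ 8 μg/mL ⇒ Susceptible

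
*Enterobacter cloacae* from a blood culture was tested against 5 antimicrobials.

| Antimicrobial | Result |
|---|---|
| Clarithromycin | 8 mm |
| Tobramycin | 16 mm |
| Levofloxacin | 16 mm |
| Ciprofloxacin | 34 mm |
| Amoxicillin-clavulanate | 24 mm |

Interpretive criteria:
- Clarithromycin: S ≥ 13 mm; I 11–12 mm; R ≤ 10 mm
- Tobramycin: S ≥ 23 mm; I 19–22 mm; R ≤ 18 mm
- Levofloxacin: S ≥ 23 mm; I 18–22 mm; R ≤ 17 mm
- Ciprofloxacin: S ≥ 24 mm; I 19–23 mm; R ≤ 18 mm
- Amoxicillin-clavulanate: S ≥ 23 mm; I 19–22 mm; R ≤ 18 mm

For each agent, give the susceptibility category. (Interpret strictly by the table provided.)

Clarithromycin 8 mm: ≤ 10 mm → resistant
Tobramycin 16 mm: ≤ 18 mm → R
Levofloxacin (16 mm) ≤ 17 mm — R
Ciprofloxacin 34 mm: ≥ 24 mm — susceptible
Amoxicillin-clavulanate 24 mm: ≥ 23 mm ⇒ S

R, R, R, S, S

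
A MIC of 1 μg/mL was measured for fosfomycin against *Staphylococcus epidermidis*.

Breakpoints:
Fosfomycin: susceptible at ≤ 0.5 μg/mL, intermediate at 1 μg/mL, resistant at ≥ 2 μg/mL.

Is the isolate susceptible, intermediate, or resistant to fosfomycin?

Fosfomycin: 1 μg/mL is = 1 μg/mL — intermediate

Intermediate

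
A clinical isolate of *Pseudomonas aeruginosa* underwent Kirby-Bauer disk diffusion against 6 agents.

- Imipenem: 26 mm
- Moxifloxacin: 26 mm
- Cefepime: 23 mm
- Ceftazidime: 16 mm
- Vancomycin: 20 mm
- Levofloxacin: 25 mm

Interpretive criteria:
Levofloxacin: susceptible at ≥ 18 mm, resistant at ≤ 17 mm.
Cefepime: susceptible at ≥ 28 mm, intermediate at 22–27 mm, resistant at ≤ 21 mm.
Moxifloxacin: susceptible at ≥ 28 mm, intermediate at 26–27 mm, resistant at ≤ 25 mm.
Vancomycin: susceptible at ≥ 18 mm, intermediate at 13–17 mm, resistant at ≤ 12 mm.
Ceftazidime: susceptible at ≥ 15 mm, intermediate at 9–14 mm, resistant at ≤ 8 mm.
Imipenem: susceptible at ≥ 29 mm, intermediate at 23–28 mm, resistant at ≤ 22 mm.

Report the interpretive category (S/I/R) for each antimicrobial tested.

Imipenem (26 mm) in 23–28 mm → I
Moxifloxacin (26 mm) in 26–27 mm → I
Cefepime 23 mm: in 22–27 mm — I
Ceftazidime 16 mm: ≥ 15 mm ⇒ S
Vancomycin (20 mm) ≥ 18 mm → susceptible
Levofloxacin (25 mm) ≥ 18 mm ⇒ S

I, I, I, S, S, S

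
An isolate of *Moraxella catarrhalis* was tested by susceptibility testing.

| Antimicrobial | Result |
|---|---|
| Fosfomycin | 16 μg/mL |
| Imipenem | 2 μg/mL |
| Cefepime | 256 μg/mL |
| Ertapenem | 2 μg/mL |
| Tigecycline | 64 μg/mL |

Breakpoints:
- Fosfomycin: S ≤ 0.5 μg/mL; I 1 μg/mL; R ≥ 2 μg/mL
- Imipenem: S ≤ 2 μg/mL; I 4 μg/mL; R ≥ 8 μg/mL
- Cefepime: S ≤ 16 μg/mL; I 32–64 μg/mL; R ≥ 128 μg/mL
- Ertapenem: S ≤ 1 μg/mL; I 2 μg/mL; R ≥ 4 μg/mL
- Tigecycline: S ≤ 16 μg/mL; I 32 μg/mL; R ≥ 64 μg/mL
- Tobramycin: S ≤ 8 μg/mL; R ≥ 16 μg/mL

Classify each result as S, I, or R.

Fosfomycin 16 μg/mL: ≥ 2 μg/mL — Resistant
Imipenem: 2 μg/mL is ≤ 2 μg/mL ⇒ S
Cefepime 256 μg/mL: ≥ 128 μg/mL ⇒ R
Ertapenem (2 μg/mL) = 2 μg/mL → I
Tigecycline 64 μg/mL: ≥ 64 μg/mL — R

R, S, R, I, R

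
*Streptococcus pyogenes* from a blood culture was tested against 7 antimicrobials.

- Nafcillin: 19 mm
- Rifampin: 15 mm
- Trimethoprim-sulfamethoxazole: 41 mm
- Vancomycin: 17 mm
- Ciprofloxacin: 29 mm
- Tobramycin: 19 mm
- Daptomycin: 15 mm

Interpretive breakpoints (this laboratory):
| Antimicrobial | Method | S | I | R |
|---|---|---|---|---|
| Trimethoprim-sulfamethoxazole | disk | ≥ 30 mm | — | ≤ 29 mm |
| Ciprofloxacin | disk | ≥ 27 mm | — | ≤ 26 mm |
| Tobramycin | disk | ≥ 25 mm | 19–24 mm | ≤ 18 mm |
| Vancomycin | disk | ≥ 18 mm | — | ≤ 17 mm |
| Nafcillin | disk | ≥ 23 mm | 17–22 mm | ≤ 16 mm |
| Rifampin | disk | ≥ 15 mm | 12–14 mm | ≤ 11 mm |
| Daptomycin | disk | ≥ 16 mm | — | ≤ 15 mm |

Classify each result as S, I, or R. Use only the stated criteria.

I, S, S, R, S, I, R

Nafcillin 19 mm: in 17–22 mm ⇒ Intermediate
Rifampin 15 mm: ≥ 15 mm ⇒ susceptible
Trimethoprim-sulfamethoxazole: 41 mm is ≥ 30 mm — S
Vancomycin (17 mm) ≤ 17 mm → resistant
Ciprofloxacin (29 mm) ≥ 27 mm ⇒ Susceptible
Tobramycin: 19 mm is in 19–24 mm → I
Daptomycin: 15 mm is ≤ 15 mm — R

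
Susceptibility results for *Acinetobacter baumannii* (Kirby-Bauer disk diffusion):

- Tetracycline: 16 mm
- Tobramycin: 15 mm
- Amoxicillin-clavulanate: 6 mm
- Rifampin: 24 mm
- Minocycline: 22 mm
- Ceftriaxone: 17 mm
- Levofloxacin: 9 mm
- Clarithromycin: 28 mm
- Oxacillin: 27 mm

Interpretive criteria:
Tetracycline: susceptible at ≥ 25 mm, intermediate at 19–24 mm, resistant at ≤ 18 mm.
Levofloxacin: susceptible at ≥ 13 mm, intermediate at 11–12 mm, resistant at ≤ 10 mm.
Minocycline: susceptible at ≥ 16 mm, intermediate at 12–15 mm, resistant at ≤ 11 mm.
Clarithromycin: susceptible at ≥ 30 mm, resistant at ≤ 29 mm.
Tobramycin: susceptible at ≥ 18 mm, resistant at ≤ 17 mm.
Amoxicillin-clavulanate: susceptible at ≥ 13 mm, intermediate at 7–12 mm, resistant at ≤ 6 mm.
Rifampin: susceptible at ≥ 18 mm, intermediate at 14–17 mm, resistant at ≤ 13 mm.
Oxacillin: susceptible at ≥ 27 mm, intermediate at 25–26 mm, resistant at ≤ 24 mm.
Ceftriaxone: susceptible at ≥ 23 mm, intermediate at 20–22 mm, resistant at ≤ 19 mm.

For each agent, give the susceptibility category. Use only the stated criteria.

Tetracycline: 16 mm is ≤ 18 mm ⇒ resistant
Tobramycin (15 mm) ≤ 17 mm ⇒ resistant
Amoxicillin-clavulanate (6 mm) ≤ 6 mm — Resistant
Rifampin 24 mm: ≥ 18 mm — S
Minocycline 22 mm: ≥ 16 mm → Susceptible
Ceftriaxone 17 mm: ≤ 19 mm ⇒ resistant
Levofloxacin: 9 mm is ≤ 10 mm → R
Clarithromycin 28 mm: ≤ 29 mm — Resistant
Oxacillin (27 mm) ≥ 27 mm ⇒ susceptible

R, R, R, S, S, R, R, R, S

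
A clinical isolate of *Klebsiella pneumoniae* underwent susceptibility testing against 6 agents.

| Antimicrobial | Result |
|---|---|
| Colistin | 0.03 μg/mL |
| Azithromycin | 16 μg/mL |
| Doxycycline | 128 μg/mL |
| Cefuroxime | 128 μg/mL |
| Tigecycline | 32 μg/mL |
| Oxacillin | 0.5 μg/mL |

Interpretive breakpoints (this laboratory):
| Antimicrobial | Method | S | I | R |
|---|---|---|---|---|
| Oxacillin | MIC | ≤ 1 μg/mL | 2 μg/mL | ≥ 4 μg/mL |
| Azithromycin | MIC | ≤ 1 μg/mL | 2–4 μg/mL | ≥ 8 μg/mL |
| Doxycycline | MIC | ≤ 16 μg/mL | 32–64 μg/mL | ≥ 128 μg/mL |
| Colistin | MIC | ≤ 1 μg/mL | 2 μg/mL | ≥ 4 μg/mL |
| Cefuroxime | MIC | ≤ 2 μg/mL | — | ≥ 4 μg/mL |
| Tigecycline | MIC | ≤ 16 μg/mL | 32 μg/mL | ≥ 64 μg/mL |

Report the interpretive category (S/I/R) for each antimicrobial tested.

Colistin: 0.03 μg/mL is ≤ 1 μg/mL — Susceptible
Azithromycin: 16 μg/mL is ≥ 8 μg/mL — resistant
Doxycycline: 128 μg/mL is ≥ 128 μg/mL ⇒ resistant
Cefuroxime (128 μg/mL) ≥ 4 μg/mL — resistant
Tigecycline (32 μg/mL) = 32 μg/mL — intermediate
Oxacillin 0.5 μg/mL: ≤ 1 μg/mL ⇒ susceptible

S, R, R, R, I, S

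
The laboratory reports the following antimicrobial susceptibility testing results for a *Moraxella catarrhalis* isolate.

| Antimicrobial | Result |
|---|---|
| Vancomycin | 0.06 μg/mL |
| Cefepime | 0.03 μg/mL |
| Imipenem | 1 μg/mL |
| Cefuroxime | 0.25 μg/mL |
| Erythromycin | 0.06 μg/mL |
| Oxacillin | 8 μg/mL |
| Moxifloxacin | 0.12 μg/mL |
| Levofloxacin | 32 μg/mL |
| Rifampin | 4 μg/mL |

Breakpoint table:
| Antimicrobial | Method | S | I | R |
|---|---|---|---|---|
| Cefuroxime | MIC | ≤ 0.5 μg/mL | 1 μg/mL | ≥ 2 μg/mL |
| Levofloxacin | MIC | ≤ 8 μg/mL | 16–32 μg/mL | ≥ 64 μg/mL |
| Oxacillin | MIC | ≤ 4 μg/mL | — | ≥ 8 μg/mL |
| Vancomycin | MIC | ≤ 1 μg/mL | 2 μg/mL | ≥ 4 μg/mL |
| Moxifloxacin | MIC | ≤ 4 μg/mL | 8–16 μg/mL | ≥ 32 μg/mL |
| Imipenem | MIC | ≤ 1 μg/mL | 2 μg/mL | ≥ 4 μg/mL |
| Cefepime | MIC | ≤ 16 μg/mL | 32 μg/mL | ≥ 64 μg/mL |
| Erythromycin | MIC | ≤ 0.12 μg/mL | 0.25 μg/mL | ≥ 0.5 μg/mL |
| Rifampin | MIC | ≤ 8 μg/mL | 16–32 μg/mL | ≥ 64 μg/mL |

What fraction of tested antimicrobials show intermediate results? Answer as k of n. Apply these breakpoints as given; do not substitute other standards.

Vancomycin 0.06 μg/mL: ≤ 1 μg/mL → Susceptible
Cefepime (0.03 μg/mL) ≤ 16 μg/mL ⇒ S
Imipenem 1 μg/mL: ≤ 1 μg/mL → susceptible
Cefuroxime 0.25 μg/mL: ≤ 0.5 μg/mL — Susceptible
Erythromycin (0.06 μg/mL) ≤ 0.12 μg/mL → S
Oxacillin 8 μg/mL: ≥ 8 μg/mL ⇒ resistant
Moxifloxacin (0.12 μg/mL) ≤ 4 μg/mL ⇒ Susceptible
Levofloxacin: 32 μg/mL is in 16–32 μg/mL ⇒ Intermediate
Rifampin 4 μg/mL: ≤ 8 μg/mL ⇒ S
Intermediate: 1/9

1 of 9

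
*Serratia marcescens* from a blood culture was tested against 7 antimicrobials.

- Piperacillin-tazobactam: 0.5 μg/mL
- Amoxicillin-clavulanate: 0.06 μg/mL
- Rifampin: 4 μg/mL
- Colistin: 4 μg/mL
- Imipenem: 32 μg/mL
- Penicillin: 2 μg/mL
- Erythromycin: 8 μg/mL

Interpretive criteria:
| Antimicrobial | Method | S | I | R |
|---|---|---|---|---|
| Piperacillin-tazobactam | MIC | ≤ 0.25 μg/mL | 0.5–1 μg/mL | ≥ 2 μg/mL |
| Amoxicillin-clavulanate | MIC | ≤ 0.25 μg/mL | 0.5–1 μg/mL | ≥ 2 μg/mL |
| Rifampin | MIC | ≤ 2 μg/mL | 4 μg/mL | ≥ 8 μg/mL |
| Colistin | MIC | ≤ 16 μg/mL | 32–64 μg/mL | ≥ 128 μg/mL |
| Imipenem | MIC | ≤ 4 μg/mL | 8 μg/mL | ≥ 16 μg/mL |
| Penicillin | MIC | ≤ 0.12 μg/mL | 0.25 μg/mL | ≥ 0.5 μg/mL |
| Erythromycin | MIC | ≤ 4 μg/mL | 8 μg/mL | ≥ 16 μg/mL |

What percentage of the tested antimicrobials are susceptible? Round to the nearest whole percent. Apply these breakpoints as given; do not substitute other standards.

Piperacillin-tazobactam: 0.5 μg/mL is in 0.5–1 μg/mL — intermediate
Amoxicillin-clavulanate: 0.06 μg/mL is ≤ 0.25 μg/mL ⇒ S
Rifampin (4 μg/mL) = 4 μg/mL → intermediate
Colistin 4 μg/mL: ≤ 16 μg/mL — S
Imipenem: 32 μg/mL is ≥ 16 μg/mL → Resistant
Penicillin: 2 μg/mL is ≥ 0.5 μg/mL → R
Erythromycin 8 μg/mL: = 8 μg/mL — I
Susceptible: 2/7

29%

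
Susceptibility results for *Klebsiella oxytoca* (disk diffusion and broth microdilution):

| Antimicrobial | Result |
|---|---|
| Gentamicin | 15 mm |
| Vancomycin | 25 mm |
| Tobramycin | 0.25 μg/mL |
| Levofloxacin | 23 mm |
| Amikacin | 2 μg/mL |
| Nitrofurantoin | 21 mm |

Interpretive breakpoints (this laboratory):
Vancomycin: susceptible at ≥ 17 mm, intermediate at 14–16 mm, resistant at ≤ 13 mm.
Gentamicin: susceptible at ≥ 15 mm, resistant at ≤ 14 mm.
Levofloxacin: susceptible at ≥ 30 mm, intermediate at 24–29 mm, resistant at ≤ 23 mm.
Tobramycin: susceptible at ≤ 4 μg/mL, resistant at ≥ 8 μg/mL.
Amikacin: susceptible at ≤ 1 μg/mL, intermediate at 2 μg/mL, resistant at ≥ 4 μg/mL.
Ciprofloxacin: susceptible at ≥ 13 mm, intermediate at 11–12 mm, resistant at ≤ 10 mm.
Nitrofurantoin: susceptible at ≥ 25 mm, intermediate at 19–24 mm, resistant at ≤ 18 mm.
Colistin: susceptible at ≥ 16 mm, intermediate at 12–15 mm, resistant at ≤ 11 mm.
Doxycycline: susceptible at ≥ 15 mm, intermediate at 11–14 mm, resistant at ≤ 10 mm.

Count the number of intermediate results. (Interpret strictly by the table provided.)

2

Gentamicin (15 mm) ≥ 15 mm → Susceptible
Vancomycin 25 mm: ≥ 17 mm ⇒ Susceptible
Tobramycin (0.25 μg/mL) ≤ 4 μg/mL — Susceptible
Levofloxacin: 23 mm is ≤ 23 mm — Resistant
Amikacin 2 μg/mL: = 2 μg/mL ⇒ I
Nitrofurantoin (21 mm) in 19–24 mm → Intermediate
Intermediate: 2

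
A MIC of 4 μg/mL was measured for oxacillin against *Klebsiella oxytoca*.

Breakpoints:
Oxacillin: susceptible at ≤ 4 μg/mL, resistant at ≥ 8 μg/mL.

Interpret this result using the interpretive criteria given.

Susceptible

Oxacillin: 4 μg/mL is ≤ 4 μg/mL → S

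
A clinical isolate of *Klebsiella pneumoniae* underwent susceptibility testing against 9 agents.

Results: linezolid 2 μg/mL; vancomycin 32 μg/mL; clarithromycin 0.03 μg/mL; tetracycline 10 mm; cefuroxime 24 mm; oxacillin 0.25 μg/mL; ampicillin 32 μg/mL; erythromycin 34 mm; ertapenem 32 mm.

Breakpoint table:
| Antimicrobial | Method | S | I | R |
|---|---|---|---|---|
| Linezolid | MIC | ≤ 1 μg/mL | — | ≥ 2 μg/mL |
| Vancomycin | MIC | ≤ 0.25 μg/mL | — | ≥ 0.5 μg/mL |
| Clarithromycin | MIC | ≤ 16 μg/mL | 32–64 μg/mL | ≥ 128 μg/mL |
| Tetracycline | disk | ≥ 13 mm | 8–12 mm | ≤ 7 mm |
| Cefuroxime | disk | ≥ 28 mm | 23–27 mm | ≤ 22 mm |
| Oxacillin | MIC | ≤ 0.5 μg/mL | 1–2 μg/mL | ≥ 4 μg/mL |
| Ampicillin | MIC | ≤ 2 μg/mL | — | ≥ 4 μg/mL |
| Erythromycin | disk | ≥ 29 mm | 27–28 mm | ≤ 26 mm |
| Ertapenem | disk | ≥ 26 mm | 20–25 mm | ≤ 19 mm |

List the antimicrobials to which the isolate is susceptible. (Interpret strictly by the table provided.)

clarithromycin, oxacillin, erythromycin, ertapenem

Linezolid: 2 μg/mL is ≥ 2 μg/mL → resistant
Vancomycin 32 μg/mL: ≥ 0.5 μg/mL ⇒ R
Clarithromycin 0.03 μg/mL: ≤ 16 μg/mL — S
Tetracycline 10 mm: in 8–12 mm ⇒ Intermediate
Cefuroxime: 24 mm is in 23–27 mm → Intermediate
Oxacillin: 0.25 μg/mL is ≤ 0.5 μg/mL — Susceptible
Ampicillin (32 μg/mL) ≥ 4 μg/mL → resistant
Erythromycin (34 mm) ≥ 29 mm → susceptible
Ertapenem 32 mm: ≥ 26 mm → susceptible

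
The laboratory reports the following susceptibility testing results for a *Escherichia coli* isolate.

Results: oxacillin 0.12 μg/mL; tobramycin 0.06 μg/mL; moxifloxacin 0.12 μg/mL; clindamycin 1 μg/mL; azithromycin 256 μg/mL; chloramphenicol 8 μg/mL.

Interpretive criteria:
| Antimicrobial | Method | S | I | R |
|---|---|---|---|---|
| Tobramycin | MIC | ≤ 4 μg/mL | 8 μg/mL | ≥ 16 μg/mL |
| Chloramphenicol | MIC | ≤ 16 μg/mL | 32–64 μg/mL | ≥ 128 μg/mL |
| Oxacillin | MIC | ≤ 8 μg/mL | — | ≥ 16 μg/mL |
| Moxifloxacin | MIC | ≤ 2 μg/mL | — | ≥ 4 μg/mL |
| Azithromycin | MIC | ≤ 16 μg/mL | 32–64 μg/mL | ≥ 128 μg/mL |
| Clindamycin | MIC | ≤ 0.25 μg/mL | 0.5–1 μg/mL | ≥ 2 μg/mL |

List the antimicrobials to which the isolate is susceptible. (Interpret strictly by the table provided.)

oxacillin, tobramycin, moxifloxacin, chloramphenicol

Oxacillin (0.12 μg/mL) ≤ 8 μg/mL ⇒ susceptible
Tobramycin 0.06 μg/mL: ≤ 4 μg/mL ⇒ susceptible
Moxifloxacin: 0.12 μg/mL is ≤ 2 μg/mL → S
Clindamycin: 1 μg/mL is in 0.5–1 μg/mL ⇒ I
Azithromycin (256 μg/mL) ≥ 128 μg/mL → R
Chloramphenicol (8 μg/mL) ≤ 16 μg/mL ⇒ Susceptible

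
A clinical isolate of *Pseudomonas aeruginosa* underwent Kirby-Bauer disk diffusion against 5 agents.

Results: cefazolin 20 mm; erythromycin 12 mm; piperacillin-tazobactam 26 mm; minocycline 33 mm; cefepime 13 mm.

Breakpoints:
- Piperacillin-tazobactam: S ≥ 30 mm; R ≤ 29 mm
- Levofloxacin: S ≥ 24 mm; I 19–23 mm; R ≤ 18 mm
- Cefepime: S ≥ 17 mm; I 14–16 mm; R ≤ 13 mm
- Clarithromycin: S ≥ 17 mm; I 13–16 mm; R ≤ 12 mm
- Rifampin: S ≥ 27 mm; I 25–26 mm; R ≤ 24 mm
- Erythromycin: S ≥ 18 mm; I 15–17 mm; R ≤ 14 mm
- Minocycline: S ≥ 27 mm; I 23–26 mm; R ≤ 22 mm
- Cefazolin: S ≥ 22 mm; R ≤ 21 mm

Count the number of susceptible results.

Cefazolin: 20 mm is ≤ 21 mm → resistant
Erythromycin (12 mm) ≤ 14 mm → R
Piperacillin-tazobactam (26 mm) ≤ 29 mm → Resistant
Minocycline: 33 mm is ≥ 27 mm ⇒ susceptible
Cefepime: 13 mm is ≤ 13 mm → Resistant
Susceptible: 1

1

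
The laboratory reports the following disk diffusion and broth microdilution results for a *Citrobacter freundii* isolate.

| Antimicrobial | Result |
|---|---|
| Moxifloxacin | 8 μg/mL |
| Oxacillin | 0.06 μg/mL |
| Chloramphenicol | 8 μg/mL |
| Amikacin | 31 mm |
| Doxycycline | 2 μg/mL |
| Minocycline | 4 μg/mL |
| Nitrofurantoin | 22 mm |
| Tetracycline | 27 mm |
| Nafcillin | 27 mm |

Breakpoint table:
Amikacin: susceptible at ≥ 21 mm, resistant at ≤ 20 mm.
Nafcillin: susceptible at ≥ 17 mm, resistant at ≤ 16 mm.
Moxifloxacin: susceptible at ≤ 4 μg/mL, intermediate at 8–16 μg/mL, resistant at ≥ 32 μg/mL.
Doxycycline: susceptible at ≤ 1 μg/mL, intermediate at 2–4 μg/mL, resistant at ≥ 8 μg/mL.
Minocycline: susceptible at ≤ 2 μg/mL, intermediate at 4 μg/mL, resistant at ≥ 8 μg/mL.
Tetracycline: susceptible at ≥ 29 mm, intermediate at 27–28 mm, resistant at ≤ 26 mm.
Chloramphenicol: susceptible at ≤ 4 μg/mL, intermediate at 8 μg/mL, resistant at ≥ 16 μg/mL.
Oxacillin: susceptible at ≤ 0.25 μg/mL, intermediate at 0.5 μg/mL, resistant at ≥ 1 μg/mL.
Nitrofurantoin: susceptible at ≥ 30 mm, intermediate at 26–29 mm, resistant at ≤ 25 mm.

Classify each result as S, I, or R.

Moxifloxacin 8 μg/mL: in 8–16 μg/mL → Intermediate
Oxacillin 0.06 μg/mL: ≤ 0.25 μg/mL → susceptible
Chloramphenicol: 8 μg/mL is = 8 μg/mL → Intermediate
Amikacin: 31 mm is ≥ 21 mm — susceptible
Doxycycline 2 μg/mL: in 2–4 μg/mL ⇒ Intermediate
Minocycline 4 μg/mL: = 4 μg/mL → intermediate
Nitrofurantoin 22 mm: ≤ 25 mm → R
Tetracycline: 27 mm is in 27–28 mm → Intermediate
Nafcillin: 27 mm is ≥ 17 mm ⇒ S

I, S, I, S, I, I, R, I, S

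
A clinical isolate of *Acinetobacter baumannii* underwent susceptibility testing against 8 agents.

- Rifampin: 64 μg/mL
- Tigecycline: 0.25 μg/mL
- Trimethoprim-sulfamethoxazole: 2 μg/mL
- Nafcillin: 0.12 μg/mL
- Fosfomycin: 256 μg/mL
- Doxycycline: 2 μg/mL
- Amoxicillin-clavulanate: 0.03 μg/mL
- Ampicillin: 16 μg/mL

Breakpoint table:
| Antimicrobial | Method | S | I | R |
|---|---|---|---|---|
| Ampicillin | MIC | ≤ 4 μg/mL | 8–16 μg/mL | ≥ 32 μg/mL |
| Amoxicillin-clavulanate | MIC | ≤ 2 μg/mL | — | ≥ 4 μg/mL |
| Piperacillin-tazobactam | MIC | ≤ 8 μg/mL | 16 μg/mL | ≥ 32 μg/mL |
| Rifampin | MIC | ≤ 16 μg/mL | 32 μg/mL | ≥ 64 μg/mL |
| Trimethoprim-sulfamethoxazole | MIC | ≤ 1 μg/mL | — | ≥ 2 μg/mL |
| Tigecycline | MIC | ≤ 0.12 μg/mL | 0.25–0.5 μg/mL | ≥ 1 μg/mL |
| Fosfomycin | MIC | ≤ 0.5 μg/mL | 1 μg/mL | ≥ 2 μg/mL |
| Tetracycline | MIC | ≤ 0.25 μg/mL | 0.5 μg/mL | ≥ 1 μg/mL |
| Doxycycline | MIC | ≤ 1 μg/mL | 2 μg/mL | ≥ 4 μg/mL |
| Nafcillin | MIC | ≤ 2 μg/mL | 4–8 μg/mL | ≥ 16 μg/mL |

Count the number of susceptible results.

Rifampin: 64 μg/mL is ≥ 64 μg/mL ⇒ resistant
Tigecycline (0.25 μg/mL) in 0.25–0.5 μg/mL ⇒ intermediate
Trimethoprim-sulfamethoxazole 2 μg/mL: ≥ 2 μg/mL ⇒ Resistant
Nafcillin: 0.12 μg/mL is ≤ 2 μg/mL → Susceptible
Fosfomycin (256 μg/mL) ≥ 2 μg/mL ⇒ R
Doxycycline (2 μg/mL) = 2 μg/mL → intermediate
Amoxicillin-clavulanate (0.03 μg/mL) ≤ 2 μg/mL → susceptible
Ampicillin 16 μg/mL: in 8–16 μg/mL ⇒ I
Susceptible: 2

2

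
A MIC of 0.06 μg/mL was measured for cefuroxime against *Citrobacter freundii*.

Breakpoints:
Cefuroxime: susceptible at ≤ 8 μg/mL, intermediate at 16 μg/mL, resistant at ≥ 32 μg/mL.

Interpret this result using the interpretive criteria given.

Susceptible

Cefuroxime (0.06 μg/mL) ≤ 8 μg/mL ⇒ S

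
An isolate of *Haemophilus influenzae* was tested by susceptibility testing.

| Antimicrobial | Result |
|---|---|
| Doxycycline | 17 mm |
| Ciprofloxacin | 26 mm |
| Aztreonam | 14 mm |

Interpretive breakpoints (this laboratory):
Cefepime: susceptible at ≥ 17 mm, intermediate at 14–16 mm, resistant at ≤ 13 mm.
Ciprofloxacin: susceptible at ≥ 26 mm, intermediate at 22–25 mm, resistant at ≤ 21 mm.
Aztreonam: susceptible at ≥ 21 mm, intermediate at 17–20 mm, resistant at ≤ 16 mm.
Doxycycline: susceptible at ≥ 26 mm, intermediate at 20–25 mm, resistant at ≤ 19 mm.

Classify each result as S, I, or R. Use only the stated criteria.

Doxycycline (17 mm) ≤ 19 mm — R
Ciprofloxacin (26 mm) ≥ 26 mm ⇒ S
Aztreonam (14 mm) ≤ 16 mm ⇒ resistant

R, S, R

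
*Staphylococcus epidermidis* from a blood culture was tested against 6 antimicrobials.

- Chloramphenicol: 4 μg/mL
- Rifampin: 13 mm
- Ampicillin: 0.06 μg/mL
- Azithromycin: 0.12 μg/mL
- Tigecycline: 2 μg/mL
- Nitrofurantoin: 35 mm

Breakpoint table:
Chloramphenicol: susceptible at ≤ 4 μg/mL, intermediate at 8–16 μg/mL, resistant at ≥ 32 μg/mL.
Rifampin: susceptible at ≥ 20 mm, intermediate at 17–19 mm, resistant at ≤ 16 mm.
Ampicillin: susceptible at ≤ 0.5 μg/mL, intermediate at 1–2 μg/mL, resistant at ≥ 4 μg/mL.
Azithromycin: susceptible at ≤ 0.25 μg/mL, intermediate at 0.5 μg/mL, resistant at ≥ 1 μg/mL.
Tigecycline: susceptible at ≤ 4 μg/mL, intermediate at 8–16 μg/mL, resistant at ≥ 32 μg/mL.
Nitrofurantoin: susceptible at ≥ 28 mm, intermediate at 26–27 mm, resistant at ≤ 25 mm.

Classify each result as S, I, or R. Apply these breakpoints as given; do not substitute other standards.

S, R, S, S, S, S

Chloramphenicol 4 μg/mL: ≤ 4 μg/mL → Susceptible
Rifampin (13 mm) ≤ 16 mm ⇒ Resistant
Ampicillin: 0.06 μg/mL is ≤ 0.5 μg/mL — S
Azithromycin 0.12 μg/mL: ≤ 0.25 μg/mL → Susceptible
Tigecycline 2 μg/mL: ≤ 4 μg/mL ⇒ Susceptible
Nitrofurantoin: 35 mm is ≥ 28 mm → Susceptible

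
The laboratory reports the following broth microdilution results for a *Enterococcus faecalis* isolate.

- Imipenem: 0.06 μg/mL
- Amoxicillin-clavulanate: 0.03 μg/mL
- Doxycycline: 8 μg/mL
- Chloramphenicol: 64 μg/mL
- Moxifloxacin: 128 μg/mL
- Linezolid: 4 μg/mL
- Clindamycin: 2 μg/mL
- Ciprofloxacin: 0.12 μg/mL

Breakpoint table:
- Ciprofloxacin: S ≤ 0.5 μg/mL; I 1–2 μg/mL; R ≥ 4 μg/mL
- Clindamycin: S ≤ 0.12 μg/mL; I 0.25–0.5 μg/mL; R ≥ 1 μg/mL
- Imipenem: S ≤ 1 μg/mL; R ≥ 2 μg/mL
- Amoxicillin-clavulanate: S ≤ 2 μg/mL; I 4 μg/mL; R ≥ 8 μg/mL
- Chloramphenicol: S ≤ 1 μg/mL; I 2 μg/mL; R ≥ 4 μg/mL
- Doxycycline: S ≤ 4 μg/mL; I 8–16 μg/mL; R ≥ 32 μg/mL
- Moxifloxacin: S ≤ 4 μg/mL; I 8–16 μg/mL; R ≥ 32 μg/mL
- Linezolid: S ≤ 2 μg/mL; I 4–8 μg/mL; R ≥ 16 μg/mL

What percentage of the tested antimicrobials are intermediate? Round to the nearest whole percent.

25%

Imipenem 0.06 μg/mL: ≤ 1 μg/mL → S
Amoxicillin-clavulanate 0.03 μg/mL: ≤ 2 μg/mL — Susceptible
Doxycycline (8 μg/mL) in 8–16 μg/mL → I
Chloramphenicol (64 μg/mL) ≥ 4 μg/mL — Resistant
Moxifloxacin 128 μg/mL: ≥ 32 μg/mL ⇒ resistant
Linezolid: 4 μg/mL is in 4–8 μg/mL — Intermediate
Clindamycin 2 μg/mL: ≥ 1 μg/mL → R
Ciprofloxacin 0.12 μg/mL: ≤ 0.5 μg/mL ⇒ S
Intermediate: 2/8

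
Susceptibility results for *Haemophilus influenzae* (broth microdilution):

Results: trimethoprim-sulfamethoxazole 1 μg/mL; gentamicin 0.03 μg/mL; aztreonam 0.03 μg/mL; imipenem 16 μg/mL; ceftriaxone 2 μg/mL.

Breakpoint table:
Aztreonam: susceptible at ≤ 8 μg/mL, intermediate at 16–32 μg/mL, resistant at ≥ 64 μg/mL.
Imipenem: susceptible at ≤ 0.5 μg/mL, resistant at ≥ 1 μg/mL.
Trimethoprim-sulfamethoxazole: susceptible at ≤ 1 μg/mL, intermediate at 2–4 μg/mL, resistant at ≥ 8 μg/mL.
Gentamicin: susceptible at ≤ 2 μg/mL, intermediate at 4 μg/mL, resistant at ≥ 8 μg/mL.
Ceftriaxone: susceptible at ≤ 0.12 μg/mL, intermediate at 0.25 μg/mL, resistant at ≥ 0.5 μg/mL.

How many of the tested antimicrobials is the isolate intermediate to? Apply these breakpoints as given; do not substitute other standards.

Trimethoprim-sulfamethoxazole: 1 μg/mL is ≤ 1 μg/mL ⇒ S
Gentamicin (0.03 μg/mL) ≤ 2 μg/mL ⇒ S
Aztreonam (0.03 μg/mL) ≤ 8 μg/mL ⇒ susceptible
Imipenem (16 μg/mL) ≥ 1 μg/mL ⇒ R
Ceftriaxone 2 μg/mL: ≥ 0.5 μg/mL → resistant
Intermediate: 0

0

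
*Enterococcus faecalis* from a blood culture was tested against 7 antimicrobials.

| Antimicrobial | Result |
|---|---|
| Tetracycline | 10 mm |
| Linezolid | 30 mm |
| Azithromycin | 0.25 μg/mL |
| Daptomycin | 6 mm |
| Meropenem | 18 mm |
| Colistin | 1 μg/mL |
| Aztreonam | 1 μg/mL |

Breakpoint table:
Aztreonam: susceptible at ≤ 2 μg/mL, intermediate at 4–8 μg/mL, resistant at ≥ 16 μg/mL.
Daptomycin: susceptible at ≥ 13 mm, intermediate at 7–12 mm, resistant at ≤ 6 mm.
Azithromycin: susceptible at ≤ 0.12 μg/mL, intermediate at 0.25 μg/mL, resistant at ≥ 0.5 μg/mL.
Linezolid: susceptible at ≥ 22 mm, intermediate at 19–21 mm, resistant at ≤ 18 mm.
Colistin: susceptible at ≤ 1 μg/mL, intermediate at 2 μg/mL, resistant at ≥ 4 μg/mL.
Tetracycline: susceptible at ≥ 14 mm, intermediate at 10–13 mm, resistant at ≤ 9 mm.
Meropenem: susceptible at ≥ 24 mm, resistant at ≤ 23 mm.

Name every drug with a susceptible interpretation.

Tetracycline 10 mm: in 10–13 mm → I
Linezolid: 30 mm is ≥ 22 mm — S
Azithromycin (0.25 μg/mL) = 0.25 μg/mL — intermediate
Daptomycin (6 mm) ≤ 6 mm — Resistant
Meropenem 18 mm: ≤ 23 mm ⇒ Resistant
Colistin: 1 μg/mL is ≤ 1 μg/mL → susceptible
Aztreonam: 1 μg/mL is ≤ 2 μg/mL ⇒ Susceptible

linezolid, colistin, aztreonam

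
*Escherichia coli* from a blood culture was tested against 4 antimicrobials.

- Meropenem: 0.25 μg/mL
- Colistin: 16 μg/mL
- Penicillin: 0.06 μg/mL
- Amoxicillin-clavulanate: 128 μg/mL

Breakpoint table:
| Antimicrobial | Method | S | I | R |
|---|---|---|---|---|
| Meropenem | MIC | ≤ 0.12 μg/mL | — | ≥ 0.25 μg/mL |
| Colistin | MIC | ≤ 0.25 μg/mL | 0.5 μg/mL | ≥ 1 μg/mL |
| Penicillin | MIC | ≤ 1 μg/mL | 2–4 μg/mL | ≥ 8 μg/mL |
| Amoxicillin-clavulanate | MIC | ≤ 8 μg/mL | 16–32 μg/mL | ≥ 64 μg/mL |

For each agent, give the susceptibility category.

R, R, S, R

Meropenem (0.25 μg/mL) ≥ 0.25 μg/mL — R
Colistin: 16 μg/mL is ≥ 1 μg/mL ⇒ resistant
Penicillin (0.06 μg/mL) ≤ 1 μg/mL ⇒ susceptible
Amoxicillin-clavulanate (128 μg/mL) ≥ 64 μg/mL — resistant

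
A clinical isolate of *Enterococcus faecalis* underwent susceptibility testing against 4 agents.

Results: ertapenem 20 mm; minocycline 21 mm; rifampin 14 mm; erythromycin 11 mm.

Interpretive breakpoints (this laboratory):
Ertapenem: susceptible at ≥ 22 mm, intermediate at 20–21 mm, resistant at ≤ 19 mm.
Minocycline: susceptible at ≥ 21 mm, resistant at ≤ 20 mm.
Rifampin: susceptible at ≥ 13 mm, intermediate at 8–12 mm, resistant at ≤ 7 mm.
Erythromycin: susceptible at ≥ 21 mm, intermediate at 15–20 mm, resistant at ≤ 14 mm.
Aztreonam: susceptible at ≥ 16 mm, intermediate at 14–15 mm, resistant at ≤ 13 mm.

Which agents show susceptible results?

Ertapenem (20 mm) in 20–21 mm — intermediate
Minocycline (21 mm) ≥ 21 mm ⇒ S
Rifampin: 14 mm is ≥ 13 mm → S
Erythromycin (11 mm) ≤ 14 mm → resistant

minocycline, rifampin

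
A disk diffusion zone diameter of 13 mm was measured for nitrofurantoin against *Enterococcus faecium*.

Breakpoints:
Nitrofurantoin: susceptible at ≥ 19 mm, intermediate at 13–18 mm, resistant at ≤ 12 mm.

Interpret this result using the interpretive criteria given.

I

Nitrofurantoin: 13 mm is in 13–18 mm ⇒ I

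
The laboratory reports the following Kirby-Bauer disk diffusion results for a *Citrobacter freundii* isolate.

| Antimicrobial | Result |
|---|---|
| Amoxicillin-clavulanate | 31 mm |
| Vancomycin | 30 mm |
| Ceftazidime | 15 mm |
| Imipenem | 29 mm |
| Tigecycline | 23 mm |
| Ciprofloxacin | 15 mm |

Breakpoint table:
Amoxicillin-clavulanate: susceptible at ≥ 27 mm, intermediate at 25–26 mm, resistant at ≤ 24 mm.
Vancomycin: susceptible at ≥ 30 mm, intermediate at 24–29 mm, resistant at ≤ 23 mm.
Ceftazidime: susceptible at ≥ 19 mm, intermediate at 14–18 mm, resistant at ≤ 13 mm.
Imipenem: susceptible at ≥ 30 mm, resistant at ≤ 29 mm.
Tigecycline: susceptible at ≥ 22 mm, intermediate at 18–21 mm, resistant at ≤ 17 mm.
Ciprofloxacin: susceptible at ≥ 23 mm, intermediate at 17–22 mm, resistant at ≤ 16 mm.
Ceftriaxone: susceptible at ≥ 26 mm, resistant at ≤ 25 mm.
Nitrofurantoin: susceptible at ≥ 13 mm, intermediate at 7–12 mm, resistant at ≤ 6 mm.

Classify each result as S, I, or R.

Amoxicillin-clavulanate (31 mm) ≥ 27 mm → susceptible
Vancomycin (30 mm) ≥ 30 mm → Susceptible
Ceftazidime 15 mm: in 14–18 mm — Intermediate
Imipenem 29 mm: ≤ 29 mm ⇒ R
Tigecycline 23 mm: ≥ 22 mm ⇒ S
Ciprofloxacin: 15 mm is ≤ 16 mm → resistant

S, S, I, R, S, R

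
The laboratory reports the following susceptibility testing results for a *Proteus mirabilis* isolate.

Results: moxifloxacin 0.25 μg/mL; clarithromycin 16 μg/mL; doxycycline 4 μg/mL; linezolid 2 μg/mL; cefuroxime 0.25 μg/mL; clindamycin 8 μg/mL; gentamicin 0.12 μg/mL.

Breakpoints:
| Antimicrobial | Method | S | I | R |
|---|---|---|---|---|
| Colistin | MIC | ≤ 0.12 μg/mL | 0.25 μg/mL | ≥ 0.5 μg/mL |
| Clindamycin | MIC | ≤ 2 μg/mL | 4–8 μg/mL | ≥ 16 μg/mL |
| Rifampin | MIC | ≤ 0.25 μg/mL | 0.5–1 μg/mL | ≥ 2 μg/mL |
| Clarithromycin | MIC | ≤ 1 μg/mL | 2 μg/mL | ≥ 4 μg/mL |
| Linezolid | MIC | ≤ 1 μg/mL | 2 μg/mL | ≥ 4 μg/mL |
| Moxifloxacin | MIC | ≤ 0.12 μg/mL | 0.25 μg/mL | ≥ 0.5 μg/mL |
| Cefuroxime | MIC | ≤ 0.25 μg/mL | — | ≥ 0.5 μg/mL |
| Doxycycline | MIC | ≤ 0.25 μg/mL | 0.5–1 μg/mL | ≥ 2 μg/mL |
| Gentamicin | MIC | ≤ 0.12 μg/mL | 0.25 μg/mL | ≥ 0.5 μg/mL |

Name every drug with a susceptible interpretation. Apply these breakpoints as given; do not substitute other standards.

cefuroxime, gentamicin

Moxifloxacin: 0.25 μg/mL is = 0.25 μg/mL ⇒ intermediate
Clarithromycin 16 μg/mL: ≥ 4 μg/mL → R
Doxycycline: 4 μg/mL is ≥ 2 μg/mL — Resistant
Linezolid: 2 μg/mL is = 2 μg/mL ⇒ intermediate
Cefuroxime: 0.25 μg/mL is ≤ 0.25 μg/mL ⇒ susceptible
Clindamycin: 8 μg/mL is in 4–8 μg/mL ⇒ I
Gentamicin (0.12 μg/mL) ≤ 0.12 μg/mL ⇒ S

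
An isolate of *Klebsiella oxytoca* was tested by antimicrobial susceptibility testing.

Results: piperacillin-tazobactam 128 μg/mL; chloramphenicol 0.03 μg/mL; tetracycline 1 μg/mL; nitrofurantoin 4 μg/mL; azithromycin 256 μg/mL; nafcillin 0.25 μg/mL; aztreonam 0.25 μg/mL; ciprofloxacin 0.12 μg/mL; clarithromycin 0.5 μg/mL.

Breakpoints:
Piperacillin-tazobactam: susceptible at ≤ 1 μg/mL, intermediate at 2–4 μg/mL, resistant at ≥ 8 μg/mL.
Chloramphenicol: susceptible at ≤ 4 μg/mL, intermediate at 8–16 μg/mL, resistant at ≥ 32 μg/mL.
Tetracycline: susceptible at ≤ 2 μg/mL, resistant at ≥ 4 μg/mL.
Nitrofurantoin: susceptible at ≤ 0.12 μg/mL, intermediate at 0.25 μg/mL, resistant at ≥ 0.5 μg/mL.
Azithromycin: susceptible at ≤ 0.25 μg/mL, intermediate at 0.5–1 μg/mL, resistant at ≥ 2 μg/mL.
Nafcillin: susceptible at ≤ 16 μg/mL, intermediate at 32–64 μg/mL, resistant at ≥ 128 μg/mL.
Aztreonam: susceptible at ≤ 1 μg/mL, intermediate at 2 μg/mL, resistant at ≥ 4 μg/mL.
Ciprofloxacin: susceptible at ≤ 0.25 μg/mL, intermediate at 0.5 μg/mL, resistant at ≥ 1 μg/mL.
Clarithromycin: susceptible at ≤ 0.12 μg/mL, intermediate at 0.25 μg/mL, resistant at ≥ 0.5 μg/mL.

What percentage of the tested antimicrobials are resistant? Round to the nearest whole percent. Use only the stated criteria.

Piperacillin-tazobactam: 128 μg/mL is ≥ 8 μg/mL — Resistant
Chloramphenicol: 0.03 μg/mL is ≤ 4 μg/mL ⇒ S
Tetracycline 1 μg/mL: ≤ 2 μg/mL — susceptible
Nitrofurantoin 4 μg/mL: ≥ 0.5 μg/mL → R
Azithromycin 256 μg/mL: ≥ 2 μg/mL → Resistant
Nafcillin (0.25 μg/mL) ≤ 16 μg/mL → susceptible
Aztreonam 0.25 μg/mL: ≤ 1 μg/mL ⇒ Susceptible
Ciprofloxacin: 0.12 μg/mL is ≤ 0.25 μg/mL ⇒ Susceptible
Clarithromycin: 0.5 μg/mL is ≥ 0.5 μg/mL → resistant
Resistant: 4/9

44%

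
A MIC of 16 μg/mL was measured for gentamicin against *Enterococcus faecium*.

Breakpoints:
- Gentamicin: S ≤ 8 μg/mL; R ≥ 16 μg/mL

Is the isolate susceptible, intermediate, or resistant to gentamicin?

Gentamicin 16 μg/mL: ≥ 16 μg/mL → R

R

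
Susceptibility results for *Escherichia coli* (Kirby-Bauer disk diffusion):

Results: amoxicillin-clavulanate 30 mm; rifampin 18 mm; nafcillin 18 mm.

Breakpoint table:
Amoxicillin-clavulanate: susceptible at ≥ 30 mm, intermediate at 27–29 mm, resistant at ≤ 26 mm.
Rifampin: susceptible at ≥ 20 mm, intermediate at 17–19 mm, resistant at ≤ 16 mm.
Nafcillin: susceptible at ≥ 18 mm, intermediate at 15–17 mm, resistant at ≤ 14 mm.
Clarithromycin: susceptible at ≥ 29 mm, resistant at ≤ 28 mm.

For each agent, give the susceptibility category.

Amoxicillin-clavulanate (30 mm) ≥ 30 mm → Susceptible
Rifampin: 18 mm is in 17–19 mm ⇒ I
Nafcillin 18 mm: ≥ 18 mm — S

S, I, S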